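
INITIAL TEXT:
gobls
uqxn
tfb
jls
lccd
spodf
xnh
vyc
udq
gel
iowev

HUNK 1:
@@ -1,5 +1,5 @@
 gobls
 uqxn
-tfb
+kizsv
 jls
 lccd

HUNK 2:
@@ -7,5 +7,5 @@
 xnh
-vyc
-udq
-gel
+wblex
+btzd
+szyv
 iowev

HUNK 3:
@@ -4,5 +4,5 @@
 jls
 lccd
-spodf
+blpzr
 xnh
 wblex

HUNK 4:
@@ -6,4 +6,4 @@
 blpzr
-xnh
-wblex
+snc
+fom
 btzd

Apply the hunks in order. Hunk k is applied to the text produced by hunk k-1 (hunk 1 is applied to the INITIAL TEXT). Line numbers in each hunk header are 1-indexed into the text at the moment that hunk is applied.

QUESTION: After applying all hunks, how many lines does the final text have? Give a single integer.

Answer: 11

Derivation:
Hunk 1: at line 1 remove [tfb] add [kizsv] -> 11 lines: gobls uqxn kizsv jls lccd spodf xnh vyc udq gel iowev
Hunk 2: at line 7 remove [vyc,udq,gel] add [wblex,btzd,szyv] -> 11 lines: gobls uqxn kizsv jls lccd spodf xnh wblex btzd szyv iowev
Hunk 3: at line 4 remove [spodf] add [blpzr] -> 11 lines: gobls uqxn kizsv jls lccd blpzr xnh wblex btzd szyv iowev
Hunk 4: at line 6 remove [xnh,wblex] add [snc,fom] -> 11 lines: gobls uqxn kizsv jls lccd blpzr snc fom btzd szyv iowev
Final line count: 11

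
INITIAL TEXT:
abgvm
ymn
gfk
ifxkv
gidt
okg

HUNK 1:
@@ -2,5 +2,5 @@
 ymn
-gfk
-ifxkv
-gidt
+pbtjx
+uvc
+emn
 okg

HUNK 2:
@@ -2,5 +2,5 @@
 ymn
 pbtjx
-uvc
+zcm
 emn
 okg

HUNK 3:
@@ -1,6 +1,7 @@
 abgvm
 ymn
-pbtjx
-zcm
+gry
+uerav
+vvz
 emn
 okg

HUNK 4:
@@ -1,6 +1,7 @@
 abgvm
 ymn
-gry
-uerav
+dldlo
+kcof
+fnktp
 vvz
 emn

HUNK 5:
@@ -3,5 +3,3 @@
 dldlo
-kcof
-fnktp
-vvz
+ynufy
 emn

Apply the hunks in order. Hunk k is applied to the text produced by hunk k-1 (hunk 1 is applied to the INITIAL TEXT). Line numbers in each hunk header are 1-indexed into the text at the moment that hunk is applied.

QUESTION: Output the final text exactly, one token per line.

Hunk 1: at line 2 remove [gfk,ifxkv,gidt] add [pbtjx,uvc,emn] -> 6 lines: abgvm ymn pbtjx uvc emn okg
Hunk 2: at line 2 remove [uvc] add [zcm] -> 6 lines: abgvm ymn pbtjx zcm emn okg
Hunk 3: at line 1 remove [pbtjx,zcm] add [gry,uerav,vvz] -> 7 lines: abgvm ymn gry uerav vvz emn okg
Hunk 4: at line 1 remove [gry,uerav] add [dldlo,kcof,fnktp] -> 8 lines: abgvm ymn dldlo kcof fnktp vvz emn okg
Hunk 5: at line 3 remove [kcof,fnktp,vvz] add [ynufy] -> 6 lines: abgvm ymn dldlo ynufy emn okg

Answer: abgvm
ymn
dldlo
ynufy
emn
okg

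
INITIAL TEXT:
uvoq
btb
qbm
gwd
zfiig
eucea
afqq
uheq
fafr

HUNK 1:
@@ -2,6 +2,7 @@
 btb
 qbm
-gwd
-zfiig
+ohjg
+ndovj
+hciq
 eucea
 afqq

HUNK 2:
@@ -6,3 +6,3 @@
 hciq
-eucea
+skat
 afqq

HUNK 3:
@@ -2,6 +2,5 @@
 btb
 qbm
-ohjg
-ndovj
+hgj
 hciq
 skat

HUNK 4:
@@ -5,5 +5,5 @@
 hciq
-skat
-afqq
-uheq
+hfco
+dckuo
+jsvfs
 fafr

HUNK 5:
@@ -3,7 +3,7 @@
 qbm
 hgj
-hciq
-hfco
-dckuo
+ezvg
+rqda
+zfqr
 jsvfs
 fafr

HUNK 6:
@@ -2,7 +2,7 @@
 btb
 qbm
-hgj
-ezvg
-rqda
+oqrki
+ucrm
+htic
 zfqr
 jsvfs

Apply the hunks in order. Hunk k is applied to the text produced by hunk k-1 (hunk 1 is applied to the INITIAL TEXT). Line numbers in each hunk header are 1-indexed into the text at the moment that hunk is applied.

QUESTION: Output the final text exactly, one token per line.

Answer: uvoq
btb
qbm
oqrki
ucrm
htic
zfqr
jsvfs
fafr

Derivation:
Hunk 1: at line 2 remove [gwd,zfiig] add [ohjg,ndovj,hciq] -> 10 lines: uvoq btb qbm ohjg ndovj hciq eucea afqq uheq fafr
Hunk 2: at line 6 remove [eucea] add [skat] -> 10 lines: uvoq btb qbm ohjg ndovj hciq skat afqq uheq fafr
Hunk 3: at line 2 remove [ohjg,ndovj] add [hgj] -> 9 lines: uvoq btb qbm hgj hciq skat afqq uheq fafr
Hunk 4: at line 5 remove [skat,afqq,uheq] add [hfco,dckuo,jsvfs] -> 9 lines: uvoq btb qbm hgj hciq hfco dckuo jsvfs fafr
Hunk 5: at line 3 remove [hciq,hfco,dckuo] add [ezvg,rqda,zfqr] -> 9 lines: uvoq btb qbm hgj ezvg rqda zfqr jsvfs fafr
Hunk 6: at line 2 remove [hgj,ezvg,rqda] add [oqrki,ucrm,htic] -> 9 lines: uvoq btb qbm oqrki ucrm htic zfqr jsvfs fafr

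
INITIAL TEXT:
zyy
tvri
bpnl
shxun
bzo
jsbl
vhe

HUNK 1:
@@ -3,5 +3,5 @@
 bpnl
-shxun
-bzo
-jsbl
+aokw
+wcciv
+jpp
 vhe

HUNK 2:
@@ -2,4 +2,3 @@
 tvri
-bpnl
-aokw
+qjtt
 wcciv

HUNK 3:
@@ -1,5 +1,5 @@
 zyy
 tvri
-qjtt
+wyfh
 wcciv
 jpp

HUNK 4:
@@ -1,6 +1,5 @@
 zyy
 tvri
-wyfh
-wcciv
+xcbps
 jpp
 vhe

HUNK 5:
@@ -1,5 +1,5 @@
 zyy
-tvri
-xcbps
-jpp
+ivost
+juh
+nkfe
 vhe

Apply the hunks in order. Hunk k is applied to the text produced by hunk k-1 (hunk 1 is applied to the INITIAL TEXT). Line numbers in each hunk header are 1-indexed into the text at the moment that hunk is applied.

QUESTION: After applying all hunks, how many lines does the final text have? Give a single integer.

Answer: 5

Derivation:
Hunk 1: at line 3 remove [shxun,bzo,jsbl] add [aokw,wcciv,jpp] -> 7 lines: zyy tvri bpnl aokw wcciv jpp vhe
Hunk 2: at line 2 remove [bpnl,aokw] add [qjtt] -> 6 lines: zyy tvri qjtt wcciv jpp vhe
Hunk 3: at line 1 remove [qjtt] add [wyfh] -> 6 lines: zyy tvri wyfh wcciv jpp vhe
Hunk 4: at line 1 remove [wyfh,wcciv] add [xcbps] -> 5 lines: zyy tvri xcbps jpp vhe
Hunk 5: at line 1 remove [tvri,xcbps,jpp] add [ivost,juh,nkfe] -> 5 lines: zyy ivost juh nkfe vhe
Final line count: 5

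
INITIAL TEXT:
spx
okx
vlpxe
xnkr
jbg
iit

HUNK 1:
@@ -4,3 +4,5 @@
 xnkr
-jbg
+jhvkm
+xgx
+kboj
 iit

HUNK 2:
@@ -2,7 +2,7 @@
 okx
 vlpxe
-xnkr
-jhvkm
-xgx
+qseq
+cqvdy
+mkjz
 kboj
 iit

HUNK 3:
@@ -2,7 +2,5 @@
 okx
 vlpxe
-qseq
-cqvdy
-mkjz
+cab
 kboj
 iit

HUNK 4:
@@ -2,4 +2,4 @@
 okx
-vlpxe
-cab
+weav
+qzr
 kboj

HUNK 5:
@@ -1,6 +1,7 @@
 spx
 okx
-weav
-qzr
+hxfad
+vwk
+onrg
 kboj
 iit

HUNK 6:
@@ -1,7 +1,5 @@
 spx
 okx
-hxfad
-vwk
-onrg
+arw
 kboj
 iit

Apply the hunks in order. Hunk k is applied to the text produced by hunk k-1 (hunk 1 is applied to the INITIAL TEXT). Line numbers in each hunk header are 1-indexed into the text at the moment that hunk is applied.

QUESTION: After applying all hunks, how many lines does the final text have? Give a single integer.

Answer: 5

Derivation:
Hunk 1: at line 4 remove [jbg] add [jhvkm,xgx,kboj] -> 8 lines: spx okx vlpxe xnkr jhvkm xgx kboj iit
Hunk 2: at line 2 remove [xnkr,jhvkm,xgx] add [qseq,cqvdy,mkjz] -> 8 lines: spx okx vlpxe qseq cqvdy mkjz kboj iit
Hunk 3: at line 2 remove [qseq,cqvdy,mkjz] add [cab] -> 6 lines: spx okx vlpxe cab kboj iit
Hunk 4: at line 2 remove [vlpxe,cab] add [weav,qzr] -> 6 lines: spx okx weav qzr kboj iit
Hunk 5: at line 1 remove [weav,qzr] add [hxfad,vwk,onrg] -> 7 lines: spx okx hxfad vwk onrg kboj iit
Hunk 6: at line 1 remove [hxfad,vwk,onrg] add [arw] -> 5 lines: spx okx arw kboj iit
Final line count: 5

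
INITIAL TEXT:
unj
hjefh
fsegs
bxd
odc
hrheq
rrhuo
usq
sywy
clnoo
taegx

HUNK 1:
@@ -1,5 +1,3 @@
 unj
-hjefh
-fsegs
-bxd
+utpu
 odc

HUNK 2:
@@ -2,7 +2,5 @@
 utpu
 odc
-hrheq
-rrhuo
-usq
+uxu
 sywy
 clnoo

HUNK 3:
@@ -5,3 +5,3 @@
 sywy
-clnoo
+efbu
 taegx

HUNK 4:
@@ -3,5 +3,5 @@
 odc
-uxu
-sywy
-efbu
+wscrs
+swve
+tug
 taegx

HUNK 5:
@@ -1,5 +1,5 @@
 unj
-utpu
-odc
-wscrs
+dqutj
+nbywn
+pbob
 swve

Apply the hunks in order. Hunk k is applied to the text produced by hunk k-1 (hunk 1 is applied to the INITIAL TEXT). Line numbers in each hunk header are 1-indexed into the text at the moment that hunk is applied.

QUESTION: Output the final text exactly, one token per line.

Hunk 1: at line 1 remove [hjefh,fsegs,bxd] add [utpu] -> 9 lines: unj utpu odc hrheq rrhuo usq sywy clnoo taegx
Hunk 2: at line 2 remove [hrheq,rrhuo,usq] add [uxu] -> 7 lines: unj utpu odc uxu sywy clnoo taegx
Hunk 3: at line 5 remove [clnoo] add [efbu] -> 7 lines: unj utpu odc uxu sywy efbu taegx
Hunk 4: at line 3 remove [uxu,sywy,efbu] add [wscrs,swve,tug] -> 7 lines: unj utpu odc wscrs swve tug taegx
Hunk 5: at line 1 remove [utpu,odc,wscrs] add [dqutj,nbywn,pbob] -> 7 lines: unj dqutj nbywn pbob swve tug taegx

Answer: unj
dqutj
nbywn
pbob
swve
tug
taegx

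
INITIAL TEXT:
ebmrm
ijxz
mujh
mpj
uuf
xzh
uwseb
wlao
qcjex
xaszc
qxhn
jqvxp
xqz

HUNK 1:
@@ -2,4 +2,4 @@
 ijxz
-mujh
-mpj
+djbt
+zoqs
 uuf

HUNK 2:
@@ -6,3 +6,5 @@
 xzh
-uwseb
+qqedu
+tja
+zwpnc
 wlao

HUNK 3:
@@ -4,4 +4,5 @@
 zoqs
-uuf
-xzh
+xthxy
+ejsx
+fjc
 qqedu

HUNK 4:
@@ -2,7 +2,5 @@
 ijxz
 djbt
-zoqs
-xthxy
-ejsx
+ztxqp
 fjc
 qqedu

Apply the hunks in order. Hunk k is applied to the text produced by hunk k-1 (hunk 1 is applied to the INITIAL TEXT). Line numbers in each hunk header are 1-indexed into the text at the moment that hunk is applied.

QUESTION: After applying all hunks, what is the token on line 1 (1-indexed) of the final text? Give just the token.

Answer: ebmrm

Derivation:
Hunk 1: at line 2 remove [mujh,mpj] add [djbt,zoqs] -> 13 lines: ebmrm ijxz djbt zoqs uuf xzh uwseb wlao qcjex xaszc qxhn jqvxp xqz
Hunk 2: at line 6 remove [uwseb] add [qqedu,tja,zwpnc] -> 15 lines: ebmrm ijxz djbt zoqs uuf xzh qqedu tja zwpnc wlao qcjex xaszc qxhn jqvxp xqz
Hunk 3: at line 4 remove [uuf,xzh] add [xthxy,ejsx,fjc] -> 16 lines: ebmrm ijxz djbt zoqs xthxy ejsx fjc qqedu tja zwpnc wlao qcjex xaszc qxhn jqvxp xqz
Hunk 4: at line 2 remove [zoqs,xthxy,ejsx] add [ztxqp] -> 14 lines: ebmrm ijxz djbt ztxqp fjc qqedu tja zwpnc wlao qcjex xaszc qxhn jqvxp xqz
Final line 1: ebmrm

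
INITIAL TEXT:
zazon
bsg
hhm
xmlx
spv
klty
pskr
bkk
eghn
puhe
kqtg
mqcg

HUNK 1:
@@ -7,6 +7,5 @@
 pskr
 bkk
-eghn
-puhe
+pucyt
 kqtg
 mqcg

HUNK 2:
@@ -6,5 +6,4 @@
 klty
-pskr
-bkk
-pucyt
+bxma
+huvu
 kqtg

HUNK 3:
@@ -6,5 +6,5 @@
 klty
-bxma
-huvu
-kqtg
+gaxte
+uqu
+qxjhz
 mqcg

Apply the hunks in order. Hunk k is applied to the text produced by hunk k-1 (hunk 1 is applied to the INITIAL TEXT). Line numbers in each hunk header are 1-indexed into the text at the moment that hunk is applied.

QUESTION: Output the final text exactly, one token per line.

Answer: zazon
bsg
hhm
xmlx
spv
klty
gaxte
uqu
qxjhz
mqcg

Derivation:
Hunk 1: at line 7 remove [eghn,puhe] add [pucyt] -> 11 lines: zazon bsg hhm xmlx spv klty pskr bkk pucyt kqtg mqcg
Hunk 2: at line 6 remove [pskr,bkk,pucyt] add [bxma,huvu] -> 10 lines: zazon bsg hhm xmlx spv klty bxma huvu kqtg mqcg
Hunk 3: at line 6 remove [bxma,huvu,kqtg] add [gaxte,uqu,qxjhz] -> 10 lines: zazon bsg hhm xmlx spv klty gaxte uqu qxjhz mqcg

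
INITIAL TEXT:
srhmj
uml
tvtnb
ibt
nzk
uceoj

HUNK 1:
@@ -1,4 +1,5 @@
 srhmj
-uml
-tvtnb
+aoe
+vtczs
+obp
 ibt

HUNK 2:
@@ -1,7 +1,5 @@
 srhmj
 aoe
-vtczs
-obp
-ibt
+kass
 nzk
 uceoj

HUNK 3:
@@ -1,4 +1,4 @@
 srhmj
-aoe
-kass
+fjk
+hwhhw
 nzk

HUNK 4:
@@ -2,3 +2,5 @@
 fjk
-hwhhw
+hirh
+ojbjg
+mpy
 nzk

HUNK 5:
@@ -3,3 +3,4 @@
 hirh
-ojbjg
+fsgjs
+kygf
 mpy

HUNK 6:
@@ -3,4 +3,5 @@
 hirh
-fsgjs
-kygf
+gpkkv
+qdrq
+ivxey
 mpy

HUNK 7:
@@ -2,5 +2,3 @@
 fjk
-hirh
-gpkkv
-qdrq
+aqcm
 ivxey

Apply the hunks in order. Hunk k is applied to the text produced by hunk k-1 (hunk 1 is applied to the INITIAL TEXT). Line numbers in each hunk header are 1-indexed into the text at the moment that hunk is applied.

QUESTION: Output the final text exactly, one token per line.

Answer: srhmj
fjk
aqcm
ivxey
mpy
nzk
uceoj

Derivation:
Hunk 1: at line 1 remove [uml,tvtnb] add [aoe,vtczs,obp] -> 7 lines: srhmj aoe vtczs obp ibt nzk uceoj
Hunk 2: at line 1 remove [vtczs,obp,ibt] add [kass] -> 5 lines: srhmj aoe kass nzk uceoj
Hunk 3: at line 1 remove [aoe,kass] add [fjk,hwhhw] -> 5 lines: srhmj fjk hwhhw nzk uceoj
Hunk 4: at line 2 remove [hwhhw] add [hirh,ojbjg,mpy] -> 7 lines: srhmj fjk hirh ojbjg mpy nzk uceoj
Hunk 5: at line 3 remove [ojbjg] add [fsgjs,kygf] -> 8 lines: srhmj fjk hirh fsgjs kygf mpy nzk uceoj
Hunk 6: at line 3 remove [fsgjs,kygf] add [gpkkv,qdrq,ivxey] -> 9 lines: srhmj fjk hirh gpkkv qdrq ivxey mpy nzk uceoj
Hunk 7: at line 2 remove [hirh,gpkkv,qdrq] add [aqcm] -> 7 lines: srhmj fjk aqcm ivxey mpy nzk uceoj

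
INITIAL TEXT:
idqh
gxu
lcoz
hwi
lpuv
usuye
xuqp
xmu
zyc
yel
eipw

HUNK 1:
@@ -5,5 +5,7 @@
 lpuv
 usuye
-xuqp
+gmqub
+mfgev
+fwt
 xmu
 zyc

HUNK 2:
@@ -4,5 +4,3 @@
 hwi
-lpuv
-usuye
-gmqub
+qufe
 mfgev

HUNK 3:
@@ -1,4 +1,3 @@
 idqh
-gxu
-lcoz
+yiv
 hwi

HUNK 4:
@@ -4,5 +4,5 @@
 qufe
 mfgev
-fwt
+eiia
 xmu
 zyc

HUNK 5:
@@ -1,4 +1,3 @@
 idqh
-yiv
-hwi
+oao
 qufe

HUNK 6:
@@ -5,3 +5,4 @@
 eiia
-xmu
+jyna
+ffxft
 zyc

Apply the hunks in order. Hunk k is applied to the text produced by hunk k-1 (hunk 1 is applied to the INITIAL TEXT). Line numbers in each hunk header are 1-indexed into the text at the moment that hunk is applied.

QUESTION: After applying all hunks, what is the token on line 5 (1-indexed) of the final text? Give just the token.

Answer: eiia

Derivation:
Hunk 1: at line 5 remove [xuqp] add [gmqub,mfgev,fwt] -> 13 lines: idqh gxu lcoz hwi lpuv usuye gmqub mfgev fwt xmu zyc yel eipw
Hunk 2: at line 4 remove [lpuv,usuye,gmqub] add [qufe] -> 11 lines: idqh gxu lcoz hwi qufe mfgev fwt xmu zyc yel eipw
Hunk 3: at line 1 remove [gxu,lcoz] add [yiv] -> 10 lines: idqh yiv hwi qufe mfgev fwt xmu zyc yel eipw
Hunk 4: at line 4 remove [fwt] add [eiia] -> 10 lines: idqh yiv hwi qufe mfgev eiia xmu zyc yel eipw
Hunk 5: at line 1 remove [yiv,hwi] add [oao] -> 9 lines: idqh oao qufe mfgev eiia xmu zyc yel eipw
Hunk 6: at line 5 remove [xmu] add [jyna,ffxft] -> 10 lines: idqh oao qufe mfgev eiia jyna ffxft zyc yel eipw
Final line 5: eiia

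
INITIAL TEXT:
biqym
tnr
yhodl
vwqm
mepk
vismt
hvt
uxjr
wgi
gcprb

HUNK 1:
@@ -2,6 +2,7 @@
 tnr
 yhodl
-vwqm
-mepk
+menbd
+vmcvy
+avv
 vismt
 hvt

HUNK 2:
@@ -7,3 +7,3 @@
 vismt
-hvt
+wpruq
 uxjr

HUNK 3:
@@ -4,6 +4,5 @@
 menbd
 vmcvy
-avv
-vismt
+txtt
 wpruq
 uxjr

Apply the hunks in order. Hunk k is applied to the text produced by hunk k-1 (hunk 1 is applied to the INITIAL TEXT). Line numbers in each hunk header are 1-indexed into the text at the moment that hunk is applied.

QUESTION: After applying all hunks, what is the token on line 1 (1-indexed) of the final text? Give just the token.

Answer: biqym

Derivation:
Hunk 1: at line 2 remove [vwqm,mepk] add [menbd,vmcvy,avv] -> 11 lines: biqym tnr yhodl menbd vmcvy avv vismt hvt uxjr wgi gcprb
Hunk 2: at line 7 remove [hvt] add [wpruq] -> 11 lines: biqym tnr yhodl menbd vmcvy avv vismt wpruq uxjr wgi gcprb
Hunk 3: at line 4 remove [avv,vismt] add [txtt] -> 10 lines: biqym tnr yhodl menbd vmcvy txtt wpruq uxjr wgi gcprb
Final line 1: biqym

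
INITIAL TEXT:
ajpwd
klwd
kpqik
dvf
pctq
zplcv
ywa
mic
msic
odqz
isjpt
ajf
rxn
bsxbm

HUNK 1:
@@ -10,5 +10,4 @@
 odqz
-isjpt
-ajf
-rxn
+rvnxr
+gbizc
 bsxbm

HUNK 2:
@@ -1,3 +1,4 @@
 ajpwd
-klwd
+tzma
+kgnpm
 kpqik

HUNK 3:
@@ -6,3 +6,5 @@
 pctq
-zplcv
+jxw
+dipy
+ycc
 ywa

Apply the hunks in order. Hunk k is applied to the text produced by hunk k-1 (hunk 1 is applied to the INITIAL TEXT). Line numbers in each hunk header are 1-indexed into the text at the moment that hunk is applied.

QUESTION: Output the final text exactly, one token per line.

Hunk 1: at line 10 remove [isjpt,ajf,rxn] add [rvnxr,gbizc] -> 13 lines: ajpwd klwd kpqik dvf pctq zplcv ywa mic msic odqz rvnxr gbizc bsxbm
Hunk 2: at line 1 remove [klwd] add [tzma,kgnpm] -> 14 lines: ajpwd tzma kgnpm kpqik dvf pctq zplcv ywa mic msic odqz rvnxr gbizc bsxbm
Hunk 3: at line 6 remove [zplcv] add [jxw,dipy,ycc] -> 16 lines: ajpwd tzma kgnpm kpqik dvf pctq jxw dipy ycc ywa mic msic odqz rvnxr gbizc bsxbm

Answer: ajpwd
tzma
kgnpm
kpqik
dvf
pctq
jxw
dipy
ycc
ywa
mic
msic
odqz
rvnxr
gbizc
bsxbm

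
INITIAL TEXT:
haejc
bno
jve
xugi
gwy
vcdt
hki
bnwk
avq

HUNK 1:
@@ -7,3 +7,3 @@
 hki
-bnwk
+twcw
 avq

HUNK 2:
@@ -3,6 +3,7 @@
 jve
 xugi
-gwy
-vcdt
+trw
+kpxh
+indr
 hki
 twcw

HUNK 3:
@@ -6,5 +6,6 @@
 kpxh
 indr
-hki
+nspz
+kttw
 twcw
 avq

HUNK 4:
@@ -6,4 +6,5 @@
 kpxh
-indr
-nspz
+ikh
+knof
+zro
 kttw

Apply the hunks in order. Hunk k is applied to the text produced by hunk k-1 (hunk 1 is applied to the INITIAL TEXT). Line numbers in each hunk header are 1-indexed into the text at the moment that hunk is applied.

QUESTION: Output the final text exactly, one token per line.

Hunk 1: at line 7 remove [bnwk] add [twcw] -> 9 lines: haejc bno jve xugi gwy vcdt hki twcw avq
Hunk 2: at line 3 remove [gwy,vcdt] add [trw,kpxh,indr] -> 10 lines: haejc bno jve xugi trw kpxh indr hki twcw avq
Hunk 3: at line 6 remove [hki] add [nspz,kttw] -> 11 lines: haejc bno jve xugi trw kpxh indr nspz kttw twcw avq
Hunk 4: at line 6 remove [indr,nspz] add [ikh,knof,zro] -> 12 lines: haejc bno jve xugi trw kpxh ikh knof zro kttw twcw avq

Answer: haejc
bno
jve
xugi
trw
kpxh
ikh
knof
zro
kttw
twcw
avq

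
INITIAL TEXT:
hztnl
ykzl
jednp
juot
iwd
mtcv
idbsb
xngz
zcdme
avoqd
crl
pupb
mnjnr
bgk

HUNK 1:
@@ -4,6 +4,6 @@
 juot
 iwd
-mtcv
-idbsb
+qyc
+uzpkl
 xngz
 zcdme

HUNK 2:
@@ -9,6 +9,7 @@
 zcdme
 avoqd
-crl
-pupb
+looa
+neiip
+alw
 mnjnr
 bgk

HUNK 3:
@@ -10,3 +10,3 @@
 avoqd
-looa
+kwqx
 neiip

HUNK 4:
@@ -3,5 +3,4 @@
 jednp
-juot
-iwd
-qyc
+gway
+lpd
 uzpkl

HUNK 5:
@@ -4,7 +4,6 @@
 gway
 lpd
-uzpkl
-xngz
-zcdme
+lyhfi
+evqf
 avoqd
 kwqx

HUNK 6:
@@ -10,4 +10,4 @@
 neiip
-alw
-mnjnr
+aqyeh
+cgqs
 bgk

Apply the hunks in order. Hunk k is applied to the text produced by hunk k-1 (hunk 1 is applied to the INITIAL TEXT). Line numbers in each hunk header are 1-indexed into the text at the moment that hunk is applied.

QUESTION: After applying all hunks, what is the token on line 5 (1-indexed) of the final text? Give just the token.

Hunk 1: at line 4 remove [mtcv,idbsb] add [qyc,uzpkl] -> 14 lines: hztnl ykzl jednp juot iwd qyc uzpkl xngz zcdme avoqd crl pupb mnjnr bgk
Hunk 2: at line 9 remove [crl,pupb] add [looa,neiip,alw] -> 15 lines: hztnl ykzl jednp juot iwd qyc uzpkl xngz zcdme avoqd looa neiip alw mnjnr bgk
Hunk 3: at line 10 remove [looa] add [kwqx] -> 15 lines: hztnl ykzl jednp juot iwd qyc uzpkl xngz zcdme avoqd kwqx neiip alw mnjnr bgk
Hunk 4: at line 3 remove [juot,iwd,qyc] add [gway,lpd] -> 14 lines: hztnl ykzl jednp gway lpd uzpkl xngz zcdme avoqd kwqx neiip alw mnjnr bgk
Hunk 5: at line 4 remove [uzpkl,xngz,zcdme] add [lyhfi,evqf] -> 13 lines: hztnl ykzl jednp gway lpd lyhfi evqf avoqd kwqx neiip alw mnjnr bgk
Hunk 6: at line 10 remove [alw,mnjnr] add [aqyeh,cgqs] -> 13 lines: hztnl ykzl jednp gway lpd lyhfi evqf avoqd kwqx neiip aqyeh cgqs bgk
Final line 5: lpd

Answer: lpd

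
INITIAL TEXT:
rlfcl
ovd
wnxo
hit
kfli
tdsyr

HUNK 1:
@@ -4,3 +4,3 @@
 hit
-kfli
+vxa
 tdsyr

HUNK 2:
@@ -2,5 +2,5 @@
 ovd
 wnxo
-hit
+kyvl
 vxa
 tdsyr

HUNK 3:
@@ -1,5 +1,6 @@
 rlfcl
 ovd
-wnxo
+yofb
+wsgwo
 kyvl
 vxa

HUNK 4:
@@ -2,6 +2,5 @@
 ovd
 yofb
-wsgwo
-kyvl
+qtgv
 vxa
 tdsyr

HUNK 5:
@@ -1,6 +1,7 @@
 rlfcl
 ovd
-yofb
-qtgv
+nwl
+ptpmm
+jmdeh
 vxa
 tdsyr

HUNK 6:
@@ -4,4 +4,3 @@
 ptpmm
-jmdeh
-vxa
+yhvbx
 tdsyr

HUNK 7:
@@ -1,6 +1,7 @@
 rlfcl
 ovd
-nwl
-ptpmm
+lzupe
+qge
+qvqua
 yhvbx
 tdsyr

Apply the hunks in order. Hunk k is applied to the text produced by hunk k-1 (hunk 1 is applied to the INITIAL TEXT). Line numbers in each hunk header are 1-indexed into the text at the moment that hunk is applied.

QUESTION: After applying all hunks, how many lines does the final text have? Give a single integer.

Hunk 1: at line 4 remove [kfli] add [vxa] -> 6 lines: rlfcl ovd wnxo hit vxa tdsyr
Hunk 2: at line 2 remove [hit] add [kyvl] -> 6 lines: rlfcl ovd wnxo kyvl vxa tdsyr
Hunk 3: at line 1 remove [wnxo] add [yofb,wsgwo] -> 7 lines: rlfcl ovd yofb wsgwo kyvl vxa tdsyr
Hunk 4: at line 2 remove [wsgwo,kyvl] add [qtgv] -> 6 lines: rlfcl ovd yofb qtgv vxa tdsyr
Hunk 5: at line 1 remove [yofb,qtgv] add [nwl,ptpmm,jmdeh] -> 7 lines: rlfcl ovd nwl ptpmm jmdeh vxa tdsyr
Hunk 6: at line 4 remove [jmdeh,vxa] add [yhvbx] -> 6 lines: rlfcl ovd nwl ptpmm yhvbx tdsyr
Hunk 7: at line 1 remove [nwl,ptpmm] add [lzupe,qge,qvqua] -> 7 lines: rlfcl ovd lzupe qge qvqua yhvbx tdsyr
Final line count: 7

Answer: 7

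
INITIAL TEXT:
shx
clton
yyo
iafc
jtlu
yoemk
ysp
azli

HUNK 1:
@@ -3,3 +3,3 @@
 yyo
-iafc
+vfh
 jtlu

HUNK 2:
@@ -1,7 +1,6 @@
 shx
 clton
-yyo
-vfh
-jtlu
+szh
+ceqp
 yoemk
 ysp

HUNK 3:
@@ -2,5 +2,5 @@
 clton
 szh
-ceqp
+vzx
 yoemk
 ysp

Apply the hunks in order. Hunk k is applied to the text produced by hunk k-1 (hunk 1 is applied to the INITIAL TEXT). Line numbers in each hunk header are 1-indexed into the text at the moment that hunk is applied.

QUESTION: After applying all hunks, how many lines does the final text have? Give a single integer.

Answer: 7

Derivation:
Hunk 1: at line 3 remove [iafc] add [vfh] -> 8 lines: shx clton yyo vfh jtlu yoemk ysp azli
Hunk 2: at line 1 remove [yyo,vfh,jtlu] add [szh,ceqp] -> 7 lines: shx clton szh ceqp yoemk ysp azli
Hunk 3: at line 2 remove [ceqp] add [vzx] -> 7 lines: shx clton szh vzx yoemk ysp azli
Final line count: 7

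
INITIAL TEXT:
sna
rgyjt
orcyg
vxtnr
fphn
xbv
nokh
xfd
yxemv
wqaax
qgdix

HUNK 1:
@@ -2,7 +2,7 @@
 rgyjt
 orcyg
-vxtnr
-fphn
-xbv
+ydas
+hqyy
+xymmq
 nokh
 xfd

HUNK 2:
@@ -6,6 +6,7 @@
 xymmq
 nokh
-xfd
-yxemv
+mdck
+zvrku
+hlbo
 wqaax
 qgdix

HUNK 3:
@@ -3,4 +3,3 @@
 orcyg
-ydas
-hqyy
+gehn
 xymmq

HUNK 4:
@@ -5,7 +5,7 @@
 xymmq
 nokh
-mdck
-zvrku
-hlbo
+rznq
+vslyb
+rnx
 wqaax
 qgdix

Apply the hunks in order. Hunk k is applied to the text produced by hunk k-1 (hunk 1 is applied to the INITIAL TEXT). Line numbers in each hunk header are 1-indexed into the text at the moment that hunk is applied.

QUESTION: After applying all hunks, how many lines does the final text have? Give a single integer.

Answer: 11

Derivation:
Hunk 1: at line 2 remove [vxtnr,fphn,xbv] add [ydas,hqyy,xymmq] -> 11 lines: sna rgyjt orcyg ydas hqyy xymmq nokh xfd yxemv wqaax qgdix
Hunk 2: at line 6 remove [xfd,yxemv] add [mdck,zvrku,hlbo] -> 12 lines: sna rgyjt orcyg ydas hqyy xymmq nokh mdck zvrku hlbo wqaax qgdix
Hunk 3: at line 3 remove [ydas,hqyy] add [gehn] -> 11 lines: sna rgyjt orcyg gehn xymmq nokh mdck zvrku hlbo wqaax qgdix
Hunk 4: at line 5 remove [mdck,zvrku,hlbo] add [rznq,vslyb,rnx] -> 11 lines: sna rgyjt orcyg gehn xymmq nokh rznq vslyb rnx wqaax qgdix
Final line count: 11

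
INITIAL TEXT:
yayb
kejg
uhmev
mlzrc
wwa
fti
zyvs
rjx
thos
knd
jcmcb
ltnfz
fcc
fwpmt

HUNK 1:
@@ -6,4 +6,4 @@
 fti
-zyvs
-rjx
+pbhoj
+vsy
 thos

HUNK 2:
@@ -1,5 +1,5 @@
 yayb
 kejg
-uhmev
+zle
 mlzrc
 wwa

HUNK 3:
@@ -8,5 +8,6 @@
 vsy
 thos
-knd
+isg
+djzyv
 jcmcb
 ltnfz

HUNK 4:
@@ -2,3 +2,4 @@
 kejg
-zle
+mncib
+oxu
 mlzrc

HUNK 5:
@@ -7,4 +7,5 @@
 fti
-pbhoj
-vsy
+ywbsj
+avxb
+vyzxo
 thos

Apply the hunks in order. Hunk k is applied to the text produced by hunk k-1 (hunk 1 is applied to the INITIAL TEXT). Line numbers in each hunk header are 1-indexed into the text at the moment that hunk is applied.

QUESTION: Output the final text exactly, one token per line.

Hunk 1: at line 6 remove [zyvs,rjx] add [pbhoj,vsy] -> 14 lines: yayb kejg uhmev mlzrc wwa fti pbhoj vsy thos knd jcmcb ltnfz fcc fwpmt
Hunk 2: at line 1 remove [uhmev] add [zle] -> 14 lines: yayb kejg zle mlzrc wwa fti pbhoj vsy thos knd jcmcb ltnfz fcc fwpmt
Hunk 3: at line 8 remove [knd] add [isg,djzyv] -> 15 lines: yayb kejg zle mlzrc wwa fti pbhoj vsy thos isg djzyv jcmcb ltnfz fcc fwpmt
Hunk 4: at line 2 remove [zle] add [mncib,oxu] -> 16 lines: yayb kejg mncib oxu mlzrc wwa fti pbhoj vsy thos isg djzyv jcmcb ltnfz fcc fwpmt
Hunk 5: at line 7 remove [pbhoj,vsy] add [ywbsj,avxb,vyzxo] -> 17 lines: yayb kejg mncib oxu mlzrc wwa fti ywbsj avxb vyzxo thos isg djzyv jcmcb ltnfz fcc fwpmt

Answer: yayb
kejg
mncib
oxu
mlzrc
wwa
fti
ywbsj
avxb
vyzxo
thos
isg
djzyv
jcmcb
ltnfz
fcc
fwpmt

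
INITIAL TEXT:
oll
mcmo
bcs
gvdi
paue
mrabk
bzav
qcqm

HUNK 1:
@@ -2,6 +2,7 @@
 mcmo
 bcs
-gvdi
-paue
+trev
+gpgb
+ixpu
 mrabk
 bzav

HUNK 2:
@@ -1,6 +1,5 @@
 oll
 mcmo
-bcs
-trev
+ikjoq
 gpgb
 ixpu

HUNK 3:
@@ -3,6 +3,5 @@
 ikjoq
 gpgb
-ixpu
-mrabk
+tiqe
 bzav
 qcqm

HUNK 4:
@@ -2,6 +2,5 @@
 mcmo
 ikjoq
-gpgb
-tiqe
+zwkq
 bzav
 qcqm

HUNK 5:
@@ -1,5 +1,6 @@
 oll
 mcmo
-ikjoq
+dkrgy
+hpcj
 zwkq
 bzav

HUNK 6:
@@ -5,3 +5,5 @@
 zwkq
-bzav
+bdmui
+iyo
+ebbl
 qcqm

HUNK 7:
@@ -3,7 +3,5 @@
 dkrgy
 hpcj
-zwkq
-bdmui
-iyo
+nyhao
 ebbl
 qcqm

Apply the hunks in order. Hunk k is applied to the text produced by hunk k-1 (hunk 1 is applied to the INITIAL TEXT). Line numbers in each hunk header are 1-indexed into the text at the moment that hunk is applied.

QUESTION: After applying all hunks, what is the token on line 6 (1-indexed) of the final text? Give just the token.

Answer: ebbl

Derivation:
Hunk 1: at line 2 remove [gvdi,paue] add [trev,gpgb,ixpu] -> 9 lines: oll mcmo bcs trev gpgb ixpu mrabk bzav qcqm
Hunk 2: at line 1 remove [bcs,trev] add [ikjoq] -> 8 lines: oll mcmo ikjoq gpgb ixpu mrabk bzav qcqm
Hunk 3: at line 3 remove [ixpu,mrabk] add [tiqe] -> 7 lines: oll mcmo ikjoq gpgb tiqe bzav qcqm
Hunk 4: at line 2 remove [gpgb,tiqe] add [zwkq] -> 6 lines: oll mcmo ikjoq zwkq bzav qcqm
Hunk 5: at line 1 remove [ikjoq] add [dkrgy,hpcj] -> 7 lines: oll mcmo dkrgy hpcj zwkq bzav qcqm
Hunk 6: at line 5 remove [bzav] add [bdmui,iyo,ebbl] -> 9 lines: oll mcmo dkrgy hpcj zwkq bdmui iyo ebbl qcqm
Hunk 7: at line 3 remove [zwkq,bdmui,iyo] add [nyhao] -> 7 lines: oll mcmo dkrgy hpcj nyhao ebbl qcqm
Final line 6: ebbl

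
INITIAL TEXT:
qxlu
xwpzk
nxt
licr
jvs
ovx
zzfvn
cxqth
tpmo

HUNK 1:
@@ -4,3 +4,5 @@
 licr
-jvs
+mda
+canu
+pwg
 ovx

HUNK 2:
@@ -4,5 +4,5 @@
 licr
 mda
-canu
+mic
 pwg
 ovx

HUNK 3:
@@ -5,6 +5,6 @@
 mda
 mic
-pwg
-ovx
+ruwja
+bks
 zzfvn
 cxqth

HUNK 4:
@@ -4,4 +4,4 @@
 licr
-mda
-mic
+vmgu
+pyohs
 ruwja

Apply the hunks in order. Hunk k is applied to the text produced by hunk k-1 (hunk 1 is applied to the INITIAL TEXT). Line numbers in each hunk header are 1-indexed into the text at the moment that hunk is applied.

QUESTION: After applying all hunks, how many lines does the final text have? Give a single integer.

Answer: 11

Derivation:
Hunk 1: at line 4 remove [jvs] add [mda,canu,pwg] -> 11 lines: qxlu xwpzk nxt licr mda canu pwg ovx zzfvn cxqth tpmo
Hunk 2: at line 4 remove [canu] add [mic] -> 11 lines: qxlu xwpzk nxt licr mda mic pwg ovx zzfvn cxqth tpmo
Hunk 3: at line 5 remove [pwg,ovx] add [ruwja,bks] -> 11 lines: qxlu xwpzk nxt licr mda mic ruwja bks zzfvn cxqth tpmo
Hunk 4: at line 4 remove [mda,mic] add [vmgu,pyohs] -> 11 lines: qxlu xwpzk nxt licr vmgu pyohs ruwja bks zzfvn cxqth tpmo
Final line count: 11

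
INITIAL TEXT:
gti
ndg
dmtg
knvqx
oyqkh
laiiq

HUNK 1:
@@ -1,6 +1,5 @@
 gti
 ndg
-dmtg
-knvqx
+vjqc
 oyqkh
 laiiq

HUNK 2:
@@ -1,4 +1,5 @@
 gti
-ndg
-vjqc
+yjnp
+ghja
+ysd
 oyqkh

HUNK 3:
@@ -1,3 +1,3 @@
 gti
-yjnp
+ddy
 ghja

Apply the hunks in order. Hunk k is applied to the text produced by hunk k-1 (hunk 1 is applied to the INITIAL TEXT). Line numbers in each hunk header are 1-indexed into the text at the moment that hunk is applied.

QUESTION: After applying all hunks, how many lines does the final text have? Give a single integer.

Hunk 1: at line 1 remove [dmtg,knvqx] add [vjqc] -> 5 lines: gti ndg vjqc oyqkh laiiq
Hunk 2: at line 1 remove [ndg,vjqc] add [yjnp,ghja,ysd] -> 6 lines: gti yjnp ghja ysd oyqkh laiiq
Hunk 3: at line 1 remove [yjnp] add [ddy] -> 6 lines: gti ddy ghja ysd oyqkh laiiq
Final line count: 6

Answer: 6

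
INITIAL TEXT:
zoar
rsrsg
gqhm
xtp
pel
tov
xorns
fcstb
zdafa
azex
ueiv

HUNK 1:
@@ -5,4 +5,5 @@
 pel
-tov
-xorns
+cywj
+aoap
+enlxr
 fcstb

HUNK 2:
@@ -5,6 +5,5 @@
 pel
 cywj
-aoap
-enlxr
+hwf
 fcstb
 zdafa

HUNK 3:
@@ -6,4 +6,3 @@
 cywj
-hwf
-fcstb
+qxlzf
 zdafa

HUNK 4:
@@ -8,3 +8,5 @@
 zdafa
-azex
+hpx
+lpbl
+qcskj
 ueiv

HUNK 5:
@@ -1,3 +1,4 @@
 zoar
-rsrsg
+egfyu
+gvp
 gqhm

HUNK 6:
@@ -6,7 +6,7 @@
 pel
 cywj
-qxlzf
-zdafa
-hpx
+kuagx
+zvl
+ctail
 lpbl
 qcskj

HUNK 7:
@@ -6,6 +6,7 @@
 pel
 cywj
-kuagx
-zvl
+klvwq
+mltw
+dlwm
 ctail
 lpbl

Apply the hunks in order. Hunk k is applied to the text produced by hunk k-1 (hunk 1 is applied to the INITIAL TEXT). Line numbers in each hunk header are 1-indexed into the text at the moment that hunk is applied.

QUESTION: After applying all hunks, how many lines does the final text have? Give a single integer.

Answer: 14

Derivation:
Hunk 1: at line 5 remove [tov,xorns] add [cywj,aoap,enlxr] -> 12 lines: zoar rsrsg gqhm xtp pel cywj aoap enlxr fcstb zdafa azex ueiv
Hunk 2: at line 5 remove [aoap,enlxr] add [hwf] -> 11 lines: zoar rsrsg gqhm xtp pel cywj hwf fcstb zdafa azex ueiv
Hunk 3: at line 6 remove [hwf,fcstb] add [qxlzf] -> 10 lines: zoar rsrsg gqhm xtp pel cywj qxlzf zdafa azex ueiv
Hunk 4: at line 8 remove [azex] add [hpx,lpbl,qcskj] -> 12 lines: zoar rsrsg gqhm xtp pel cywj qxlzf zdafa hpx lpbl qcskj ueiv
Hunk 5: at line 1 remove [rsrsg] add [egfyu,gvp] -> 13 lines: zoar egfyu gvp gqhm xtp pel cywj qxlzf zdafa hpx lpbl qcskj ueiv
Hunk 6: at line 6 remove [qxlzf,zdafa,hpx] add [kuagx,zvl,ctail] -> 13 lines: zoar egfyu gvp gqhm xtp pel cywj kuagx zvl ctail lpbl qcskj ueiv
Hunk 7: at line 6 remove [kuagx,zvl] add [klvwq,mltw,dlwm] -> 14 lines: zoar egfyu gvp gqhm xtp pel cywj klvwq mltw dlwm ctail lpbl qcskj ueiv
Final line count: 14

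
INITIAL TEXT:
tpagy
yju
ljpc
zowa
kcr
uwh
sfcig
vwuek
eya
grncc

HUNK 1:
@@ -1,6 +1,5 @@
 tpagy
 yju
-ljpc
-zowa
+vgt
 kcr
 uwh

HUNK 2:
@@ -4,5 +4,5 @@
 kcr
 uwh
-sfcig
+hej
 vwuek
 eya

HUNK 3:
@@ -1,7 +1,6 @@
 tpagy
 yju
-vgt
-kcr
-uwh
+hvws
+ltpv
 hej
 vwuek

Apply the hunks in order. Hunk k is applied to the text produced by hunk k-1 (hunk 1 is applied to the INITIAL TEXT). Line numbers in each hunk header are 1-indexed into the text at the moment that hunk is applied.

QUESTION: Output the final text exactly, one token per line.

Answer: tpagy
yju
hvws
ltpv
hej
vwuek
eya
grncc

Derivation:
Hunk 1: at line 1 remove [ljpc,zowa] add [vgt] -> 9 lines: tpagy yju vgt kcr uwh sfcig vwuek eya grncc
Hunk 2: at line 4 remove [sfcig] add [hej] -> 9 lines: tpagy yju vgt kcr uwh hej vwuek eya grncc
Hunk 3: at line 1 remove [vgt,kcr,uwh] add [hvws,ltpv] -> 8 lines: tpagy yju hvws ltpv hej vwuek eya grncc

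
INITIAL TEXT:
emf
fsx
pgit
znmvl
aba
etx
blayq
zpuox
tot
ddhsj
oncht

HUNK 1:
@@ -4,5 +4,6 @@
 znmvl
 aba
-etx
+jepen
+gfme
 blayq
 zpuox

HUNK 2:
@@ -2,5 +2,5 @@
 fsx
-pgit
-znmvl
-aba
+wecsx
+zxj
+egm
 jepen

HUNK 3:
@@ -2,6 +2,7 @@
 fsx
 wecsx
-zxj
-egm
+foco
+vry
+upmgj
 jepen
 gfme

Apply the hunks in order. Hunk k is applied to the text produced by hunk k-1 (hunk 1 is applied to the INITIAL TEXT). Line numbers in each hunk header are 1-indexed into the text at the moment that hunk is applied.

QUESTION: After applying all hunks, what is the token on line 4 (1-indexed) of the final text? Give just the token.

Hunk 1: at line 4 remove [etx] add [jepen,gfme] -> 12 lines: emf fsx pgit znmvl aba jepen gfme blayq zpuox tot ddhsj oncht
Hunk 2: at line 2 remove [pgit,znmvl,aba] add [wecsx,zxj,egm] -> 12 lines: emf fsx wecsx zxj egm jepen gfme blayq zpuox tot ddhsj oncht
Hunk 3: at line 2 remove [zxj,egm] add [foco,vry,upmgj] -> 13 lines: emf fsx wecsx foco vry upmgj jepen gfme blayq zpuox tot ddhsj oncht
Final line 4: foco

Answer: foco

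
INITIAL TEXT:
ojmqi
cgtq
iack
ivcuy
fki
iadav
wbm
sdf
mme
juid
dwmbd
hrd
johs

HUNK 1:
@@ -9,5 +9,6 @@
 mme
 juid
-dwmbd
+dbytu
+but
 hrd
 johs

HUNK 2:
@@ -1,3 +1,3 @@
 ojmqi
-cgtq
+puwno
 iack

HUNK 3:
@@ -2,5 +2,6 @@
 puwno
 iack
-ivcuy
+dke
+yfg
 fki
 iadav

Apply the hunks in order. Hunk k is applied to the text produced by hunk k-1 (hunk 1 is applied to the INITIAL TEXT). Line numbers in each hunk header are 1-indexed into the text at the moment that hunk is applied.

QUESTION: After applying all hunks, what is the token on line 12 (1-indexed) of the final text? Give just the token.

Answer: dbytu

Derivation:
Hunk 1: at line 9 remove [dwmbd] add [dbytu,but] -> 14 lines: ojmqi cgtq iack ivcuy fki iadav wbm sdf mme juid dbytu but hrd johs
Hunk 2: at line 1 remove [cgtq] add [puwno] -> 14 lines: ojmqi puwno iack ivcuy fki iadav wbm sdf mme juid dbytu but hrd johs
Hunk 3: at line 2 remove [ivcuy] add [dke,yfg] -> 15 lines: ojmqi puwno iack dke yfg fki iadav wbm sdf mme juid dbytu but hrd johs
Final line 12: dbytu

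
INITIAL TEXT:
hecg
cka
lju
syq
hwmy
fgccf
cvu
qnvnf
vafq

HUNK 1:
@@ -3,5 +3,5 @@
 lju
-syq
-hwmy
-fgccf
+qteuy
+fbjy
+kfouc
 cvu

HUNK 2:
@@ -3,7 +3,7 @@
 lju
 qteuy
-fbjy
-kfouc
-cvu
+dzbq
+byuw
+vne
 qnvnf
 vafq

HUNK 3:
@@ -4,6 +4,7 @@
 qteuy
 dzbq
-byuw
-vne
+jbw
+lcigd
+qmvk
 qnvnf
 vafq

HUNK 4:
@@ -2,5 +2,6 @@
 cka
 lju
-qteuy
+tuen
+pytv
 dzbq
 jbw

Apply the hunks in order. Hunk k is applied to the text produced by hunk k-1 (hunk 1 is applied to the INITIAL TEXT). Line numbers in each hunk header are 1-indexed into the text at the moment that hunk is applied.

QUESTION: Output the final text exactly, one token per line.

Answer: hecg
cka
lju
tuen
pytv
dzbq
jbw
lcigd
qmvk
qnvnf
vafq

Derivation:
Hunk 1: at line 3 remove [syq,hwmy,fgccf] add [qteuy,fbjy,kfouc] -> 9 lines: hecg cka lju qteuy fbjy kfouc cvu qnvnf vafq
Hunk 2: at line 3 remove [fbjy,kfouc,cvu] add [dzbq,byuw,vne] -> 9 lines: hecg cka lju qteuy dzbq byuw vne qnvnf vafq
Hunk 3: at line 4 remove [byuw,vne] add [jbw,lcigd,qmvk] -> 10 lines: hecg cka lju qteuy dzbq jbw lcigd qmvk qnvnf vafq
Hunk 4: at line 2 remove [qteuy] add [tuen,pytv] -> 11 lines: hecg cka lju tuen pytv dzbq jbw lcigd qmvk qnvnf vafq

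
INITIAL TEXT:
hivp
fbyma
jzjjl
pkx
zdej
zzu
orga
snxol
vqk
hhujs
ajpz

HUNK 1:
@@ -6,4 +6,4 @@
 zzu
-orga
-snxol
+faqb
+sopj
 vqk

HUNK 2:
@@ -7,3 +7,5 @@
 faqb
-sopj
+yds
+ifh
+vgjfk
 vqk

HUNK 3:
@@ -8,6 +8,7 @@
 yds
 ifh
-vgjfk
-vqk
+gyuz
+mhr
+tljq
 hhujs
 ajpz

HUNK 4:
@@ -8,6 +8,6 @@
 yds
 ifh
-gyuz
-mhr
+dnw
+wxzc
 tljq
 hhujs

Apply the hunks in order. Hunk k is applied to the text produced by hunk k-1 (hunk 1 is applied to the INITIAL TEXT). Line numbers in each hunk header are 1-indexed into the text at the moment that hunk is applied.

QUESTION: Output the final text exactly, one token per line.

Hunk 1: at line 6 remove [orga,snxol] add [faqb,sopj] -> 11 lines: hivp fbyma jzjjl pkx zdej zzu faqb sopj vqk hhujs ajpz
Hunk 2: at line 7 remove [sopj] add [yds,ifh,vgjfk] -> 13 lines: hivp fbyma jzjjl pkx zdej zzu faqb yds ifh vgjfk vqk hhujs ajpz
Hunk 3: at line 8 remove [vgjfk,vqk] add [gyuz,mhr,tljq] -> 14 lines: hivp fbyma jzjjl pkx zdej zzu faqb yds ifh gyuz mhr tljq hhujs ajpz
Hunk 4: at line 8 remove [gyuz,mhr] add [dnw,wxzc] -> 14 lines: hivp fbyma jzjjl pkx zdej zzu faqb yds ifh dnw wxzc tljq hhujs ajpz

Answer: hivp
fbyma
jzjjl
pkx
zdej
zzu
faqb
yds
ifh
dnw
wxzc
tljq
hhujs
ajpz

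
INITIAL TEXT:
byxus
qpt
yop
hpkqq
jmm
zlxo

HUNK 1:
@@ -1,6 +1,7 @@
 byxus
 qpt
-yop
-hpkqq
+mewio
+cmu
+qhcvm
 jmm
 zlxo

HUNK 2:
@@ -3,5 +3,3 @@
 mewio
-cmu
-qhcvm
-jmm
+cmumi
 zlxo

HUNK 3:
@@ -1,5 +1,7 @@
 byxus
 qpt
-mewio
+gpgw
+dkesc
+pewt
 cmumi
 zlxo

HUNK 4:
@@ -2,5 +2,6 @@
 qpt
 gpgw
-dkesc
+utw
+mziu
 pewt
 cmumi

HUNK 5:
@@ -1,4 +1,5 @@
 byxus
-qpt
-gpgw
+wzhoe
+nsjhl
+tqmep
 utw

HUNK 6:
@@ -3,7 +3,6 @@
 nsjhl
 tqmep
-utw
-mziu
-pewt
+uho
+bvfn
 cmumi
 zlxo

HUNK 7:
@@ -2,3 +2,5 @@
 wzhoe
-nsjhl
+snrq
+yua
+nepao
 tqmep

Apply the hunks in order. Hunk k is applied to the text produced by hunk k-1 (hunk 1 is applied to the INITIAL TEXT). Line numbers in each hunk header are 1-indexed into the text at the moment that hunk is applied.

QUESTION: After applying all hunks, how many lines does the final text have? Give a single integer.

Answer: 10

Derivation:
Hunk 1: at line 1 remove [yop,hpkqq] add [mewio,cmu,qhcvm] -> 7 lines: byxus qpt mewio cmu qhcvm jmm zlxo
Hunk 2: at line 3 remove [cmu,qhcvm,jmm] add [cmumi] -> 5 lines: byxus qpt mewio cmumi zlxo
Hunk 3: at line 1 remove [mewio] add [gpgw,dkesc,pewt] -> 7 lines: byxus qpt gpgw dkesc pewt cmumi zlxo
Hunk 4: at line 2 remove [dkesc] add [utw,mziu] -> 8 lines: byxus qpt gpgw utw mziu pewt cmumi zlxo
Hunk 5: at line 1 remove [qpt,gpgw] add [wzhoe,nsjhl,tqmep] -> 9 lines: byxus wzhoe nsjhl tqmep utw mziu pewt cmumi zlxo
Hunk 6: at line 3 remove [utw,mziu,pewt] add [uho,bvfn] -> 8 lines: byxus wzhoe nsjhl tqmep uho bvfn cmumi zlxo
Hunk 7: at line 2 remove [nsjhl] add [snrq,yua,nepao] -> 10 lines: byxus wzhoe snrq yua nepao tqmep uho bvfn cmumi zlxo
Final line count: 10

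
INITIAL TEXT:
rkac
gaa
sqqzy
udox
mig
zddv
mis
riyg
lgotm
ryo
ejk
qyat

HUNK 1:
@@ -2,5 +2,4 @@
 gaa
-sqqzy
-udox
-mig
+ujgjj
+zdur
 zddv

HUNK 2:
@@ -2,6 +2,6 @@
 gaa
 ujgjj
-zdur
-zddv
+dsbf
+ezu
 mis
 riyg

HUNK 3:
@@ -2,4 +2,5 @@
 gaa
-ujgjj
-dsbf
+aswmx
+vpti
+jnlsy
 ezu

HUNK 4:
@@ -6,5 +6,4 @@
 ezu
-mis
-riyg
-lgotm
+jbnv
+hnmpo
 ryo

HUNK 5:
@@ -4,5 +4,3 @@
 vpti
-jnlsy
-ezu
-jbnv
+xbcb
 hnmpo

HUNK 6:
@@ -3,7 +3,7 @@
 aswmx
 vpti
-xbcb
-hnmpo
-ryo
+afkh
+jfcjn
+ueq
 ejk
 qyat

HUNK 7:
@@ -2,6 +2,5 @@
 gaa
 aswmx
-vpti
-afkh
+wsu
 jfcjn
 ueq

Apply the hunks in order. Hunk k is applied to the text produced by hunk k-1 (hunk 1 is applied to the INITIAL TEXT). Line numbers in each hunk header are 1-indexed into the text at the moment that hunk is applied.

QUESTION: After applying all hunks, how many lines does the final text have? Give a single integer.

Hunk 1: at line 2 remove [sqqzy,udox,mig] add [ujgjj,zdur] -> 11 lines: rkac gaa ujgjj zdur zddv mis riyg lgotm ryo ejk qyat
Hunk 2: at line 2 remove [zdur,zddv] add [dsbf,ezu] -> 11 lines: rkac gaa ujgjj dsbf ezu mis riyg lgotm ryo ejk qyat
Hunk 3: at line 2 remove [ujgjj,dsbf] add [aswmx,vpti,jnlsy] -> 12 lines: rkac gaa aswmx vpti jnlsy ezu mis riyg lgotm ryo ejk qyat
Hunk 4: at line 6 remove [mis,riyg,lgotm] add [jbnv,hnmpo] -> 11 lines: rkac gaa aswmx vpti jnlsy ezu jbnv hnmpo ryo ejk qyat
Hunk 5: at line 4 remove [jnlsy,ezu,jbnv] add [xbcb] -> 9 lines: rkac gaa aswmx vpti xbcb hnmpo ryo ejk qyat
Hunk 6: at line 3 remove [xbcb,hnmpo,ryo] add [afkh,jfcjn,ueq] -> 9 lines: rkac gaa aswmx vpti afkh jfcjn ueq ejk qyat
Hunk 7: at line 2 remove [vpti,afkh] add [wsu] -> 8 lines: rkac gaa aswmx wsu jfcjn ueq ejk qyat
Final line count: 8

Answer: 8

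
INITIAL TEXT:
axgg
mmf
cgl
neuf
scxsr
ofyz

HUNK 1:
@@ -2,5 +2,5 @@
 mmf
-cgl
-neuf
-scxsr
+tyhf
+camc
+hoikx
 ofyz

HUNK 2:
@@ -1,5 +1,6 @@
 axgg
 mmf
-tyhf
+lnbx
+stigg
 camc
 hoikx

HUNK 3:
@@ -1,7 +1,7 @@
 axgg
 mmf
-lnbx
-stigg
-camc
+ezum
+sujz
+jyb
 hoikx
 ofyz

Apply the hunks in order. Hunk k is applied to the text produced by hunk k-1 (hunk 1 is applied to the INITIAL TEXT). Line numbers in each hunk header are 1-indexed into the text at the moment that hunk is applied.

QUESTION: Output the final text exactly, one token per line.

Answer: axgg
mmf
ezum
sujz
jyb
hoikx
ofyz

Derivation:
Hunk 1: at line 2 remove [cgl,neuf,scxsr] add [tyhf,camc,hoikx] -> 6 lines: axgg mmf tyhf camc hoikx ofyz
Hunk 2: at line 1 remove [tyhf] add [lnbx,stigg] -> 7 lines: axgg mmf lnbx stigg camc hoikx ofyz
Hunk 3: at line 1 remove [lnbx,stigg,camc] add [ezum,sujz,jyb] -> 7 lines: axgg mmf ezum sujz jyb hoikx ofyz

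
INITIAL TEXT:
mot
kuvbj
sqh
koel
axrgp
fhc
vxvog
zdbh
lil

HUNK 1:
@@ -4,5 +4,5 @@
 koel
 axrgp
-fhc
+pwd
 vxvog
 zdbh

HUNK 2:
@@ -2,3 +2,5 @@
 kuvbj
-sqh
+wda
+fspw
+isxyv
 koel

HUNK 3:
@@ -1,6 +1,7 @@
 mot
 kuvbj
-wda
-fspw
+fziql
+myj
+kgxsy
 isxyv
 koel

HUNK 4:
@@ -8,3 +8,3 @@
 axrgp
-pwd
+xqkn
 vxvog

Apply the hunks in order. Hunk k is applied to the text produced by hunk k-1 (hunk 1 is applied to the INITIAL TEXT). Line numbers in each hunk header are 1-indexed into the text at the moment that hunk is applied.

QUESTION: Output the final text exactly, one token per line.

Hunk 1: at line 4 remove [fhc] add [pwd] -> 9 lines: mot kuvbj sqh koel axrgp pwd vxvog zdbh lil
Hunk 2: at line 2 remove [sqh] add [wda,fspw,isxyv] -> 11 lines: mot kuvbj wda fspw isxyv koel axrgp pwd vxvog zdbh lil
Hunk 3: at line 1 remove [wda,fspw] add [fziql,myj,kgxsy] -> 12 lines: mot kuvbj fziql myj kgxsy isxyv koel axrgp pwd vxvog zdbh lil
Hunk 4: at line 8 remove [pwd] add [xqkn] -> 12 lines: mot kuvbj fziql myj kgxsy isxyv koel axrgp xqkn vxvog zdbh lil

Answer: mot
kuvbj
fziql
myj
kgxsy
isxyv
koel
axrgp
xqkn
vxvog
zdbh
lil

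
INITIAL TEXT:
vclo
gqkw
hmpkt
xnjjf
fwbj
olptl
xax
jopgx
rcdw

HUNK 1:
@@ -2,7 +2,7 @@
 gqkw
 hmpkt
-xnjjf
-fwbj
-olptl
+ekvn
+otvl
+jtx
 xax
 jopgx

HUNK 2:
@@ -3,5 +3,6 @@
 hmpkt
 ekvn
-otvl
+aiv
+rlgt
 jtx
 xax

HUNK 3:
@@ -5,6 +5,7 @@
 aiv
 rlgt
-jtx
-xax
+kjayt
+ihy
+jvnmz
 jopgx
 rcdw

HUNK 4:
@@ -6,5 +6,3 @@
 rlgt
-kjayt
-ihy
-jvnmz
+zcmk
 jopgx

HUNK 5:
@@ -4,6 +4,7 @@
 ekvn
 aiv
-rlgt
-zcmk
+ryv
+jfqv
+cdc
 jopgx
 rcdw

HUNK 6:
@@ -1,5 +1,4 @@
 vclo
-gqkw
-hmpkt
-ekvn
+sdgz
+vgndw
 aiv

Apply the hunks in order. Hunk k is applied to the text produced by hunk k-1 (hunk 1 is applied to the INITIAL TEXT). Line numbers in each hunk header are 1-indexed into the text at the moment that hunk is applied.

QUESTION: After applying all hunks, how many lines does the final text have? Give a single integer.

Answer: 9

Derivation:
Hunk 1: at line 2 remove [xnjjf,fwbj,olptl] add [ekvn,otvl,jtx] -> 9 lines: vclo gqkw hmpkt ekvn otvl jtx xax jopgx rcdw
Hunk 2: at line 3 remove [otvl] add [aiv,rlgt] -> 10 lines: vclo gqkw hmpkt ekvn aiv rlgt jtx xax jopgx rcdw
Hunk 3: at line 5 remove [jtx,xax] add [kjayt,ihy,jvnmz] -> 11 lines: vclo gqkw hmpkt ekvn aiv rlgt kjayt ihy jvnmz jopgx rcdw
Hunk 4: at line 6 remove [kjayt,ihy,jvnmz] add [zcmk] -> 9 lines: vclo gqkw hmpkt ekvn aiv rlgt zcmk jopgx rcdw
Hunk 5: at line 4 remove [rlgt,zcmk] add [ryv,jfqv,cdc] -> 10 lines: vclo gqkw hmpkt ekvn aiv ryv jfqv cdc jopgx rcdw
Hunk 6: at line 1 remove [gqkw,hmpkt,ekvn] add [sdgz,vgndw] -> 9 lines: vclo sdgz vgndw aiv ryv jfqv cdc jopgx rcdw
Final line count: 9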